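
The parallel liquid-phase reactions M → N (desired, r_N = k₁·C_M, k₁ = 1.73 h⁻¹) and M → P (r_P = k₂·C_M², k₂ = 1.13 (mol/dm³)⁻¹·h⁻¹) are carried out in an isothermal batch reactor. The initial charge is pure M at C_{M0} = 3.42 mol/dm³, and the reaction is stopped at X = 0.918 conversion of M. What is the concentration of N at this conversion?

C_M = C_{M0}(1−X) = 0.2804 mol/dm³.
Along a PFR/batch, dC_N/dC_M = −r_N/(r_N+r_P) = −k₁/(k₁+k₂·C_M).
Integrating from C_{M0} to C_M: C_N = (1.73/1.13)·ln[(1.73+1.13·3.42)/(1.73+1.13·0.280)] = 1.531·ln(5.595/2.047) = 1.539 mol/dm³.

1.54 mol/dm³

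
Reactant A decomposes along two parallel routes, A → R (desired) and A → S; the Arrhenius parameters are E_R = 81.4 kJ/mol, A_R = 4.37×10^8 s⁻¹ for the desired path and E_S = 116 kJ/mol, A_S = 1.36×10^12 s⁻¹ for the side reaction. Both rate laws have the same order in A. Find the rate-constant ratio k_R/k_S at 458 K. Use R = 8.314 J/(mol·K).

Since both paths have the same order in A, the concentration cancels and S_{R/S} = k_R/k_S = (A_R/A_S)·exp[(E_S−E_R)/(RT)].
(E_S−E_R)/(RT) = (116−81.4)×10³/(8.314×458) = 34600/3808 = 9.087.
k_R/k_S = (4.37×10^8/1.36×10^12)·exp(9.087) = 3.213×10^-4 × 8836 = 2.84.

2.84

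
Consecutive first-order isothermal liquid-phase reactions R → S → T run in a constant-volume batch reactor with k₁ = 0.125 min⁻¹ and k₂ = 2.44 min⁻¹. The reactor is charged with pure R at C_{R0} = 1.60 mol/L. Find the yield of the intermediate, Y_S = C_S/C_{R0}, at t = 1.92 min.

For first-order series with pure R initially, C_S(t) = k₁C_{R0}/(k₂−k₁)·(e^(−k₁t) − e^(−k₂t)).
e^(−k₁t) = e^(−0.125×1.92) = e^(−0.2400) = 0.7866; e^(−k₂t) = e^(−4.685) = 0.009235.
C_S = 0.125×1.60/(2.44−0.125) × (0.7866−0.009235) = 0.08639×0.7774 = 0.06716 mol/L.
Y_S = C_S/C_{R0} = 0.06716/1.60 = 0.0420.

0.0420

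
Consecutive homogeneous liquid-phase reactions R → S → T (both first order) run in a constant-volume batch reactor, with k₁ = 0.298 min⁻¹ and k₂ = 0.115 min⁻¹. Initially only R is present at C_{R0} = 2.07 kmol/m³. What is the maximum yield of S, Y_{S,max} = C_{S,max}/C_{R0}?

At the optimum, C_{S,max}/C_{R0} = (k₁/k₂)^[k₂/(k₂−k₁)].
= (0.298/0.115)^(0.115/(0.115−0.298)) = (2.591)^(-0.6284) = 0.5497.

0.550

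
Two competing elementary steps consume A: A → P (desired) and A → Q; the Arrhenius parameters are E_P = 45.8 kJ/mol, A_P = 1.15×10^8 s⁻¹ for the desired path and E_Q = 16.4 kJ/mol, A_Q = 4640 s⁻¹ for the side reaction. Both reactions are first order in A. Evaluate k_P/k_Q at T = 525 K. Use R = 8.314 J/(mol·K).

With equal orders, S_{P/Q} = k_P/k_Q = (A_P/A_Q)·exp[(E_Q−E_P)/(RT)].
(E_Q−E_P)/(RT) = (16.4−45.8)×10³/(8.314×525) = -29400/4365 = -6.736.
k_P/k_Q = (1.15×10^8/4640)·exp(-6.736) = 24784 × 0.001188 = 29.4.
Since E_P > E_Q, raising the temperature improves selectivity toward P.

29.4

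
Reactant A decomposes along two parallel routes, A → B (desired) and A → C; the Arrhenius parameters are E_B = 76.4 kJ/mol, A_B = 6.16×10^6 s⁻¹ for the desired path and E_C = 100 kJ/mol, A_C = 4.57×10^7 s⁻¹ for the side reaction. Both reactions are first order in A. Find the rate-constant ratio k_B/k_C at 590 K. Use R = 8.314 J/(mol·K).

16.6

With equal orders, S_{B/C} = k_B/k_C = (A_B/A_C)·exp[(E_C−E_B)/(RT)].
(E_C−E_B)/(RT) = (100−76.4)×10³/(8.314×590) = 23600/4905 = 4.811.
k_B/k_C = (6.16×10^6/4.57×10^7)·exp(4.811) = 0.1348 × 122.9 = 16.6.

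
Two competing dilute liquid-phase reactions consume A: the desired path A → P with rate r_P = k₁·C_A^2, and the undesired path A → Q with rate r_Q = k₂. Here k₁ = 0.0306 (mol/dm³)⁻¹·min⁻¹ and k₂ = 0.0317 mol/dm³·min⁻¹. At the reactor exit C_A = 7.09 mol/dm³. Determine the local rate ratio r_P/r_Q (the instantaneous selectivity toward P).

48.5

S_{P/Q} = r_P/r_Q = (k₁·C_A^2)/(k₂) = (k₁/k₂)·C_A^2.
= (0.0306×7.090^2) / (0.0317) = 1.538/0.03170 = 48.5.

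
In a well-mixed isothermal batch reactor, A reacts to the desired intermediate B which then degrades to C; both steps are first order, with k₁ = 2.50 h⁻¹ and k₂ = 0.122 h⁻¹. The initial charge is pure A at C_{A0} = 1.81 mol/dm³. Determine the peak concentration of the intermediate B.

For a first-order series the maximum intermediate yield is C_{B,max}/C_{A0} = (k₁/k₂)^[k₂/(k₂−k₁)].
= (2.50/0.122)^(0.122/(0.122−2.50)) = (20.49)^(-0.05130) = 0.8565.
C_{B,max} = 0.8565×1.81 = 1.55 mol/dm³.

1.55 mol/dm³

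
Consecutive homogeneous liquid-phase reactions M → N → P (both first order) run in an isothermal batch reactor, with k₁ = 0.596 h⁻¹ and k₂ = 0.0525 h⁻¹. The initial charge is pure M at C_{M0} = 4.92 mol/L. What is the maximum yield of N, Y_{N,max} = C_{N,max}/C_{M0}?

0.791

Evaluating C_N at t_opt = ln(k₂/k₁)/(k₂−k₁) gives C_{N,max}/C_{M0} = (k₁/k₂)^[k₂/(k₂−k₁)].
= (0.596/0.0525)^(0.0525/(0.0525−0.596)) = (11.35)^(-0.09660) = 0.7908.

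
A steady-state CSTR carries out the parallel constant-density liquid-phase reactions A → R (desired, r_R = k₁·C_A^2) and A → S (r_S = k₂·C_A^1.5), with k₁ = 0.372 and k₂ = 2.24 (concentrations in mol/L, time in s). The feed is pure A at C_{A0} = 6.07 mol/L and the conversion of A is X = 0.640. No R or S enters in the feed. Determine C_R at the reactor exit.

Exit C_A = C_{A0}(1−X) = 6.07×0.360 = 2.185 mol/L.
In a CSTR the entire volume is at exit conditions, so r_R = 0.372×2.185^2 = 1.776 and r_S = 2.24×2.185^1.5 = 7.236.
Fraction of consumed A going to R: r_R/(r_R+r_S) = 0.1971.
C_R = 0.1971·C_{A0}·X = 0.1971×6.07×0.640 = 0.766 mol/L.

0.766 mol/L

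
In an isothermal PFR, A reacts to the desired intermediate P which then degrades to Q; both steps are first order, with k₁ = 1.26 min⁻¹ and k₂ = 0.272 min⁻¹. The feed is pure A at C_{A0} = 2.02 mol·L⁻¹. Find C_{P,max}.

1.32 mol·L⁻¹

For a first-order series the maximum intermediate yield is C_{P,max}/C_{A0} = (k₁/k₂)^[k₂/(k₂−k₁)].
= (1.26/0.272)^(0.272/(0.272−1.26)) = (4.632)^(-0.2753) = 0.6557.
C_{P,max} = 0.6557×2.02 = 1.32 mol·L⁻¹.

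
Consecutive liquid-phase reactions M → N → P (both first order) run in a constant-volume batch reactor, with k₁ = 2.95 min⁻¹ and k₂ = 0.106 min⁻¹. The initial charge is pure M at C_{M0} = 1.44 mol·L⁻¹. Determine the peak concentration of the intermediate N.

1.27 mol·L⁻¹

At the optimum, C_{N,max}/C_{M0} = (k₁/k₂)^[k₂/(k₂−k₁)].
= (2.95/0.106)^(0.106/(0.106−2.95)) = (27.83)^(-0.03727) = 0.8834.
C_{N,max} = 0.8834×1.44 = 1.27 mol·L⁻¹.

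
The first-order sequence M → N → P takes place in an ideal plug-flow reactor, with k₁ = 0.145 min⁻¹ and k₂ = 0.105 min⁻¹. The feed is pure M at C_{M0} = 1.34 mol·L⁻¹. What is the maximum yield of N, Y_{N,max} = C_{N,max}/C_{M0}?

At the optimum, C_{N,max}/C_{M0} = (k₁/k₂)^[k₂/(k₂−k₁)].
= (0.145/0.105)^(0.105/(0.105−0.145)) = (1.381)^(-2.625) = 0.4286.

0.429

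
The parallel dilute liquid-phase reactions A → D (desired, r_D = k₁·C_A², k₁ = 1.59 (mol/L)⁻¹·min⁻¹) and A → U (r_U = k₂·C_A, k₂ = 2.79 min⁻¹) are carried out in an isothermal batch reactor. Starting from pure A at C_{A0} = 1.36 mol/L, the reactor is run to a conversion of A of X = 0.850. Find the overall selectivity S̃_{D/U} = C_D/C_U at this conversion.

C_A = C_{A0}(1−X) = 0.2040 mol/L.
Along a PFR/batch, dC_U/dC_A = −r_U/(r_D+r_U) = −k₂/(k₂+k₁·C_A).
Integrating from C_{A0} to C_A: C_U = (2.79/1.59)·ln[(2.79+1.59·1.36)/(2.79+1.59·0.204)] = 1.755·ln(4.952/3.114) = 0.8139 mol/L.
Then C_D = (C_{A0}−C_A) − C_U = 1.156 − 0.8139 = 0.3421 mol/L.
S̃_{D/U} = C_D/C_U = 0.3421/0.8139 = 0.420.

0.420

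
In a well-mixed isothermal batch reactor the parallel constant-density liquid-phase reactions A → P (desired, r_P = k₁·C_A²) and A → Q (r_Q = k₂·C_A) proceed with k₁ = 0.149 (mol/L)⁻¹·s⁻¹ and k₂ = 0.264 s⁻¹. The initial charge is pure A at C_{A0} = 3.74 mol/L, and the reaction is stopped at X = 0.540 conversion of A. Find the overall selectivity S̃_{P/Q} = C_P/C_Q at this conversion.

C_A = C_{A0}(1−X) = 1.720 mol/L.
Along a PFR/batch, dC_Q/dC_A = −r_Q/(r_P+r_Q) = −k₂/(k₂+k₁·C_A).
Integrating from C_{A0} to C_A: C_Q = (0.264/0.149)·ln[(0.264+0.149·3.74)/(0.264+0.149·1.72)] = 1.772·ln(0.8213/0.5203) = 0.8086 mol/L.
Then C_P = (C_{A0}−C_A) − C_Q = 2.020 − 0.8086 = 1.211 mol/L.
S̃_{P/Q} = C_P/C_Q = 1.211/0.8086 = 1.50.

1.50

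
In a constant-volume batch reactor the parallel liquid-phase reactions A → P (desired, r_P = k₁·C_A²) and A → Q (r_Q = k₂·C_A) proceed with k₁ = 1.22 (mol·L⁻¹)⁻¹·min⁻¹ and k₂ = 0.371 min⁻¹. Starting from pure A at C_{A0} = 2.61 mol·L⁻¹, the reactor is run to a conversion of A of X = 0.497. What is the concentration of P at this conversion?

1.12 mol·L⁻¹

C_A = C_{A0}(1−X) = 1.313 mol·L⁻¹.
Along a PFR/batch, dC_Q/dC_A = −r_Q/(r_P+r_Q) = −k₂/(k₂+k₁·C_A).
Integrating from C_{A0} to C_A: C_Q = (0.371/1.22)·ln[(0.371+1.22·2.61)/(0.371+1.22·1.31)] = 0.3041·ln(3.555/1.973) = 0.1791 mol·L⁻¹.
Then C_P = (C_{A0}−C_A) − C_Q = 1.297 − 0.1791 = 1.118 mol·L⁻¹.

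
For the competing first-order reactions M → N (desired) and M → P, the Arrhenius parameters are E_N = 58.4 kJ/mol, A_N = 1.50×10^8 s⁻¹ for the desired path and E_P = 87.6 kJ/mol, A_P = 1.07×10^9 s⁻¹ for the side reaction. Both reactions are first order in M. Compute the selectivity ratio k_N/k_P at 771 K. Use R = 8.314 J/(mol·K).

k_N/k_P = (A_N/A_P)·exp[−(E_N−E_P)/(RT)] = (A_N/A_P)·exp[(E_P−E_N)/(RT)].
(E_P−E_N)/(RT) = (87.6−58.4)×10³/(8.314×771) = 29200/6410 = 4.555.
k_N/k_P = (1.50×10^8/1.07×10^9)·exp(4.555) = 0.1402 × 95.14 = 13.3.
Since E_N < E_P, lowering the temperature improves selectivity toward N.

13.3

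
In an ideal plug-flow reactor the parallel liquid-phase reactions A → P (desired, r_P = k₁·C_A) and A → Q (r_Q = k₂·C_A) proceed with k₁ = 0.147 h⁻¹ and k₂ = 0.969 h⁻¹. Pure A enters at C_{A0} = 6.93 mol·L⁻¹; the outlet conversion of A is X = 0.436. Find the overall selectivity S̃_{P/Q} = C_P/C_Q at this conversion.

C_A = C_{A0}(1−X) = 3.909 mol·L⁻¹.
Both paths are first order in A, so the instantaneous fraction to P is constant: dC_P/d(−C_A) = k₁/(k₁+k₂) = 0.1317.
C_P = 0.1317·(C_{A0}−C_A) = 0.1317×3.021 = 0.398 mol·L⁻¹.
C_Q = (C_{A0}−C_A)−C_P = 2.623 mol·L⁻¹; S̃_{P/Q} = 0.3980/2.623 = 0.152.

0.152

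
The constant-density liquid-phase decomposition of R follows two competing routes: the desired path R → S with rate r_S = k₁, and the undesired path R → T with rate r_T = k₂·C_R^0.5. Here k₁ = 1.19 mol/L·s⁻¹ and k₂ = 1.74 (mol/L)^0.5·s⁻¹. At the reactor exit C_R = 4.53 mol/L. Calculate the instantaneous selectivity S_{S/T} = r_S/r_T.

S_{S/T} = r_S/r_T = (k₁)/(k₂·C_R^0.5) = (k₁/k₂)·C_R^-0.5.
= (1.19) / (1.74×4.530^0.5) = 1.190/3.703 = 0.321.
The undesired path is higher order in R, so low C_R (CSTR or dilute feed) favours S.

0.321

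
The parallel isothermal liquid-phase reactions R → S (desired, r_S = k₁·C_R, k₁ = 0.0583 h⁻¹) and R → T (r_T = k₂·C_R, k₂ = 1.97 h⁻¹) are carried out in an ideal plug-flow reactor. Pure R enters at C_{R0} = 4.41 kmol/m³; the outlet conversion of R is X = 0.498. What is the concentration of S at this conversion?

0.0631 kmol/m³

C_R = C_{R0}(1−X) = 2.214 kmol/m³.
Both paths are first order in R, so the instantaneous fraction to S is constant: dC_S/d(−C_R) = k₁/(k₁+k₂) = 0.02874.
C_S = 0.02874·(C_{R0}−C_R) = 0.02874×2.196 = 0.0631 kmol/m³.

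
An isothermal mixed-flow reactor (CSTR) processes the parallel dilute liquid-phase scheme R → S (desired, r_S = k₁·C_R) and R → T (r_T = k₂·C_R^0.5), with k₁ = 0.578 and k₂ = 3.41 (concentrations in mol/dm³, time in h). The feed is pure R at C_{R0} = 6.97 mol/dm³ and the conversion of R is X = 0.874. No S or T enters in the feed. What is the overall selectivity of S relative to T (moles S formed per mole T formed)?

Exit C_R = C_{R0}(1−X) = 6.97×0.126 = 0.8782 mol/dm³.
A CSTR operates uniformly at the exit composition, giving r_S = 0.5076 and r_T = 3.196 (each k·C_R^n at C_R = 0.8782).
Overall selectivity = C_S/C_T = r_Sτ/(r_Tτ) = r_S/r_T = 0.159.

0.159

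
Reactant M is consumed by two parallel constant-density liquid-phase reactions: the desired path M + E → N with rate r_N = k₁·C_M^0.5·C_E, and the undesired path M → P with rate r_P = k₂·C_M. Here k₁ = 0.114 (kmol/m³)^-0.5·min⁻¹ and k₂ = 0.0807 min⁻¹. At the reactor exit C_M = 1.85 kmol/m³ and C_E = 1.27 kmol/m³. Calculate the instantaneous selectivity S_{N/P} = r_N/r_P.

S_{N/P} = r_N/r_P = (k₁·C_M^0.5·C_E)/(k₂·C_M) = (k₁/k₂)·C_M^-0.5·C_E.
= (0.114×1.850^0.5×1.270) / (0.0807×1.850) = 0.1969/0.1493 = 1.32.

1.32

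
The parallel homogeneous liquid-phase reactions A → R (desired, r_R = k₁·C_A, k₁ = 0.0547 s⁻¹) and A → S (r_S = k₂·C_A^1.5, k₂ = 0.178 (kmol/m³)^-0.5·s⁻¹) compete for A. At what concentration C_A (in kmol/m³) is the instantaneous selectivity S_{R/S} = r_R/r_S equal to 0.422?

S_{R/S} = (k₁/k₂)·C_A^-0.5 ⇒ C_A = (S·k₂/k₁)^(-2).
= (0.422×0.178/0.0547)^(-2) = (1.373)^(-2) = 0.530 kmol/m³.

0.530 kmol/m³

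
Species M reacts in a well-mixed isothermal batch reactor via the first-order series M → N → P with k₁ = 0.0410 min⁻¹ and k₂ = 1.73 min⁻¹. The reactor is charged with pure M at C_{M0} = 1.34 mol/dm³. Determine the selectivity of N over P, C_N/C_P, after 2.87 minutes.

0.239

Solving the coupled first-order balances gives C_N(t) = [k₁/(k₂−k₁)]·C_{M0}·(e^(−k₁t) − e^(−k₂t)).
e^(−k₁t) = e^(−0.0410×2.87) = e^(−0.1177) = 0.8890; e^(−k₂t) = e^(−4.965) = 0.006977.
C_N = 0.0410×1.34/(1.73−0.0410) × (0.8890−0.006977) = 0.03253×0.8820 = 0.02869 mol/dm³.
C_M = C_{M0}e^(−k₁t) = 1.191 mol/dm³, so C_P = C_{M0}−C_M−C_N = 0.1201 mol/dm³; C_N/C_P = 0.239.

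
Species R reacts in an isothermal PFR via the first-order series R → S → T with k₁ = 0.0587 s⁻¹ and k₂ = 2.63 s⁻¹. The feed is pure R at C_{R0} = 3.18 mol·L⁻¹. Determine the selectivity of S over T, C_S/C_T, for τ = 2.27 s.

0.190

The intermediate concentration in a first-order A→B→C sequence is C_S = k₁C_{R0}(e^(−k₁τ) − e^(−k₂τ))/(k₂−k₁).
e^(−k₁τ) = e^(−0.0587×2.27) = e^(−0.1332) = 0.8752; e^(−k₂τ) = e^(−5.970) = 0.002554.
C_S = 0.0587×3.18/(2.63−0.0587) × (0.8752−0.002554) = 0.07260×0.8727 = 0.06335 mol·L⁻¹.
C_R = C_{R0}e^(−k₁τ) = 2.783 mol·L⁻¹, so C_T = C_{R0}−C_R−C_S = 0.3334 mol·L⁻¹; C_S/C_T = 0.190.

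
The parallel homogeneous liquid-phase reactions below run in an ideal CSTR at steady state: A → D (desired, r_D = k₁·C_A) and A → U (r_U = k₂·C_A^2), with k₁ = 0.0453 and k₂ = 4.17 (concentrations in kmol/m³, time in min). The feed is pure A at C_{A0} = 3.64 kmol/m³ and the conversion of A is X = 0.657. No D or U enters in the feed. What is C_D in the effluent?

0.0206 kmol/m³

Exit C_A = C_{A0}(1−X) = 3.64×0.343 = 1.249 kmol/m³.
A CSTR operates uniformly at the exit composition, giving r_D = 0.05656 and r_U = 6.500 (each k·C_A^n at C_A = 1.249).
Fraction of consumed A going to D: r_D/(r_D+r_U) = 0.008626.
C_D = 0.008626·C_{A0}·X = 0.008626×3.64×0.657 = 0.0206 kmol/m³.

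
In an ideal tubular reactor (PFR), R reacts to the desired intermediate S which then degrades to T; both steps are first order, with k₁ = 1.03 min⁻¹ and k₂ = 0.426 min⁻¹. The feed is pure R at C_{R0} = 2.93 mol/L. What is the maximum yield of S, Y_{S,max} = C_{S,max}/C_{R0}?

At the optimum, C_{S,max}/C_{R0} = (k₁/k₂)^[k₂/(k₂−k₁)].
= (1.03/0.426)^(0.426/(0.426−1.03)) = (2.418)^(-0.7053) = 0.5365.

0.536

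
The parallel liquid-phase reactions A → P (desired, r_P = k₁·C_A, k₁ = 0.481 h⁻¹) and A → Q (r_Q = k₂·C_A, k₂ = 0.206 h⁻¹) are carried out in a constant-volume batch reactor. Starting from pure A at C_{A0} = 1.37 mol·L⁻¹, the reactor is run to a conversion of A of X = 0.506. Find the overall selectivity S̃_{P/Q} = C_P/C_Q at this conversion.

2.33

C_A = C_{A0}(1−X) = 0.6768 mol·L⁻¹.
Both paths are first order in A, so the instantaneous fraction to P is constant: dC_P/d(−C_A) = k₁/(k₁+k₂) = 0.7001.
C_P = 0.7001·(C_{A0}−C_A) = 0.7001×0.6932 = 0.485 mol·L⁻¹.
C_Q = (C_{A0}−C_A)−C_P = 0.2079 mol·L⁻¹; S̃_{P/Q} = 0.4854/0.2079 = 2.33.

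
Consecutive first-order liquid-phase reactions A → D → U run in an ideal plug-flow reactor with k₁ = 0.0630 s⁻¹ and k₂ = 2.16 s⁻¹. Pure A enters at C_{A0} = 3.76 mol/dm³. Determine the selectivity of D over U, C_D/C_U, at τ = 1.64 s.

The intermediate concentration in a first-order A→B→C sequence is C_D = k₁C_{A0}(e^(−k₁τ) − e^(−k₂τ))/(k₂−k₁).
e^(−k₁τ) = e^(−0.0630×1.64) = e^(−0.1033) = 0.9018; e^(−k₂τ) = e^(−3.542) = 0.02894.
C_D = 0.0630×3.76/(2.16−0.0630) × (0.9018−0.02894) = 0.1130×0.8729 = 0.09860 mol/dm³.
C_A = C_{A0}e^(−k₁τ) = 3.391 mol/dm³, so C_U = C_{A0}−C_A−C_D = 0.2705 mol/dm³; C_D/C_U = 0.365.

0.365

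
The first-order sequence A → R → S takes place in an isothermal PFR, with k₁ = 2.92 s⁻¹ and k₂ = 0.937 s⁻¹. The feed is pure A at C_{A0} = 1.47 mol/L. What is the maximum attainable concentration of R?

Evaluating C_R at τ_opt = ln(k₂/k₁)/(k₂−k₁) gives C_{R,max}/C_{A0} = (k₁/k₂)^[k₂/(k₂−k₁)].
= (2.92/0.937)^(0.937/(0.937−2.92)) = (3.116)^(-0.4725) = 0.5844.
C_{R,max} = 0.5844×1.47 = 0.859 mol/L.

0.859 mol/L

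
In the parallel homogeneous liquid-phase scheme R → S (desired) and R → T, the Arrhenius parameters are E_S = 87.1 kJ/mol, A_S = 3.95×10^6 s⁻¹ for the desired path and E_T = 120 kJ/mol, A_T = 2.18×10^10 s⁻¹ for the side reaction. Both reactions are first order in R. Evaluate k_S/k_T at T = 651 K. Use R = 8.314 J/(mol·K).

0.0791

k_S/k_T = (A_S/A_T)·exp[−(E_S−E_T)/(RT)] = (A_S/A_T)·exp[(E_T−E_S)/(RT)].
(E_T−E_S)/(RT) = (120−87.1)×10³/(8.314×651) = 32900/5412 = 6.079.
k_S/k_T = (3.95×10^6/2.18×10^10)·exp(6.079) = 1.812×10^-4 × 436.4 = 0.0791.
Since E_S < E_T, lowering the temperature improves selectivity toward S.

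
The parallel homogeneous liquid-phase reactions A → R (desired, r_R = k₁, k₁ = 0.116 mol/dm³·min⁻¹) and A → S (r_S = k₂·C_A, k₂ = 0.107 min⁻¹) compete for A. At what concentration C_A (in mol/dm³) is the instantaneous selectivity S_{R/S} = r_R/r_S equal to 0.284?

3.82 mol/dm³

S_{R/S} = (k₁/k₂)·C_A⁻¹ ⇒ C_A = (S·k₂/k₁)^(-1).
= (0.284×0.107/0.116)^(-1) = (0.2620)^(-1) = 3.82 mol/dm³.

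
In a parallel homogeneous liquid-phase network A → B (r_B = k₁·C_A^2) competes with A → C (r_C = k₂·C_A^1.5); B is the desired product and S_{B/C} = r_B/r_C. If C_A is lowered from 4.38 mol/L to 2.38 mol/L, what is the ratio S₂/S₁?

0.737

S_{B/C} = (k₁/k₂)·C_A^0.5, so S₂/S₁ = (C_{A,2}/C_{A,1})^0.5.
= (2.38/4.38)^0.5 = (0.5434)^0.5 = 0.737.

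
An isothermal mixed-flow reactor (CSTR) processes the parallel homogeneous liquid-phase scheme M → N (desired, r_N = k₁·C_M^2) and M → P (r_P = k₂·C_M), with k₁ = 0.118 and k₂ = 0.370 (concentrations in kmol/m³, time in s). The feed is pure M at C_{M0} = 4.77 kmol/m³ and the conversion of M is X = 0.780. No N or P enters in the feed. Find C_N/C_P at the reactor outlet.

0.335

Exit C_M = C_{M0}(1−X) = 4.77×0.220 = 1.049 kmol/m³.
In a CSTR the entire volume is at exit conditions, so r_N = 0.118×1.049^2 = 0.1299 and r_P = 0.370×1.049 = 0.3883.
Overall selectivity = C_N/C_P = r_Nτ/(r_Pτ) = r_N/r_P = 0.335.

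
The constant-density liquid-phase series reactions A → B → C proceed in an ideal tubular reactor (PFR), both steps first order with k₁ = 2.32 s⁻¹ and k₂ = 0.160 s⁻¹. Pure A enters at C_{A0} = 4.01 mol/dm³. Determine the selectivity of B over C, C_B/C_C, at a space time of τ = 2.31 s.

For first-order series with pure A initially, C_B(τ) = k₁C_{A0}/(k₂−k₁)·(e^(−k₁τ) − e^(−k₂τ)).
e^(−k₁τ) = e^(−2.32×2.31) = e^(−5.359) = 0.004705; e^(−k₂τ) = e^(−0.3696) = 0.6910.
C_B = 2.32×4.01/(0.160−2.32) × (0.004705−0.6910) = (-4.307)×(-0.6863) = 2.956 mol/dm³.
C_A = C_{A0}e^(−k₁τ) = 0.01887 mol/dm³, so C_C = C_{A0}−C_A−C_B = 1.035 mol/dm³; C_B/C_C = 2.86.

2.86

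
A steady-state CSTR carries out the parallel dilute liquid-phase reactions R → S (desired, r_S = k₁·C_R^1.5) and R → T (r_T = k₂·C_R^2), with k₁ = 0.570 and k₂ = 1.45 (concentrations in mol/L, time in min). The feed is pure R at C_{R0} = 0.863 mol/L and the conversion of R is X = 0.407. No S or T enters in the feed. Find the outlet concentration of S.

0.125 mol/L

Exit C_R = C_{R0}(1−X) = 0.863×0.593 = 0.5118 mol/L.
In a CSTR the entire volume is at exit conditions, so r_S = 0.570×0.5118^1.5 = 0.2087 and r_T = 1.45×0.5118^2 = 0.3798.
Fraction of consumed R going to S: r_S/(r_S+r_T) = 0.3546.
C_S = 0.3546·C_{R0}·X = 0.3546×0.863×0.407 = 0.125 mol/L.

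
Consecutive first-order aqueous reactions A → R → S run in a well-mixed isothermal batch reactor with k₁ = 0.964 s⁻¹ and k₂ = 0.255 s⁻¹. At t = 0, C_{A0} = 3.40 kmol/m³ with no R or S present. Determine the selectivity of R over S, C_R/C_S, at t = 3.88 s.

0.941

Solving the coupled first-order balances gives C_R(t) = [k₁/(k₂−k₁)]·C_{A0}·(e^(−k₁t) − e^(−k₂t)).
e^(−k₁t) = e^(−0.964×3.88) = e^(−3.740) = 0.02375; e^(−k₂t) = e^(−0.9894) = 0.3718.
C_R = 0.964×3.40/(0.255−0.964) × (0.02375−0.3718) = (-4.623)×(-0.3481) = 1.609 kmol/m³.
C_A = C_{A0}e^(−k₁t) = 0.08074 kmol/m³, so C_S = C_{A0}−C_A−C_R = 1.710 kmol/m³; C_R/C_S = 0.941.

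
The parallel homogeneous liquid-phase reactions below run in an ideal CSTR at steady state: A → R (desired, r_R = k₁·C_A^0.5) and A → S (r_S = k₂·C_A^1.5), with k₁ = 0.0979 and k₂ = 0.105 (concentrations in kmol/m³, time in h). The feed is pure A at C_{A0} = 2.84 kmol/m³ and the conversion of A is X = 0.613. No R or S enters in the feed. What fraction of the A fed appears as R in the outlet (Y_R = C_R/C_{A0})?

0.281

Exit C_A = C_{A0}(1−X) = 2.84×0.387 = 1.099 kmol/m³.
In a CSTR the entire volume is at exit conditions, so r_R = 0.0979×1.099^0.5 = 0.1026 and r_S = 0.105×1.099^1.5 = 0.1210.
Fraction of consumed A going to R: r_R/(r_R+r_S) = 0.4590.
C_R = 0.4590·C_{A0}·X = 0.4590×2.84×0.613 = 0.799 kmol/m³; Y_R = C_R/C_{A0} = 0.281.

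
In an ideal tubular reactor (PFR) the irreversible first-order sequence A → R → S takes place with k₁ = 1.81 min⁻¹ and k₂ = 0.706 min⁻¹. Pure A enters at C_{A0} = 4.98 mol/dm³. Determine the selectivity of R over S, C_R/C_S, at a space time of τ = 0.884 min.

2.18

Solving the coupled first-order balances gives C_R(τ) = [k₁/(k₂−k₁)]·C_{A0}·(e^(−k₁τ) − e^(−k₂τ)).
e^(−k₁τ) = e^(−1.81×0.884) = e^(−1.600) = 0.2019; e^(−k₂τ) = e^(−0.6241) = 0.5357.
C_R = 1.81×4.98/(0.706−1.81) × (0.2019−0.5357) = (-8.165)×(-0.3339) = 2.726 mol/dm³.
C_A = C_{A0}e^(−k₁τ) = 1.005 mol/dm³, so C_S = C_{A0}−C_A−C_R = 1.249 mol/dm³; C_R/C_S = 2.18.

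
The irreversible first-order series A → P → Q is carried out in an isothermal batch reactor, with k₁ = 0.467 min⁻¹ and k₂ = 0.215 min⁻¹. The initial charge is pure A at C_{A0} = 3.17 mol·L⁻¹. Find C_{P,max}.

1.64 mol·L⁻¹

For a first-order series the maximum intermediate yield is C_{P,max}/C_{A0} = (k₁/k₂)^[k₂/(k₂−k₁)].
= (0.467/0.215)^(0.215/(0.215−0.467)) = (2.172)^(-0.8532) = 0.5159.
C_{P,max} = 0.5159×3.17 = 1.64 mol·L⁻¹.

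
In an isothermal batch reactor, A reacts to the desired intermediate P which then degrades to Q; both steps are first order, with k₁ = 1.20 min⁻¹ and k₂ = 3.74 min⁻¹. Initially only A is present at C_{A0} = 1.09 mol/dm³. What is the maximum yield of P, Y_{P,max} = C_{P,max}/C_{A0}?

Evaluating C_P at t_opt = ln(k₂/k₁)/(k₂−k₁) gives C_{P,max}/C_{A0} = (k₁/k₂)^[k₂/(k₂−k₁)].
= (1.20/3.74)^(3.74/(3.74−1.20)) = (0.3209)^(1.472) = 0.1875.

0.188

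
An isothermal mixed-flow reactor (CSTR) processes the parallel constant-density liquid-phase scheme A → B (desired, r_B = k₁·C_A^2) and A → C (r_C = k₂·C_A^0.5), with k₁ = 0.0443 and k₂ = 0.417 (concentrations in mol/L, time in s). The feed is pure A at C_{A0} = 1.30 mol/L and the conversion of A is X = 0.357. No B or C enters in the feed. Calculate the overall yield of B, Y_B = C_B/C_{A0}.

Exit C_A = C_{A0}(1−X) = 1.30×0.643 = 0.8359 mol/L.
A CSTR operates uniformly at the exit composition, giving r_B = 0.03095 and r_C = 0.3813 (each k·C_A^n at C_A = 0.8359).
Fraction of consumed A going to B: r_B/(r_B+r_C) = 0.07509.
C_B = 0.07509·C_{A0}·X = 0.07509×1.30×0.357 = 0.0349 mol/L; Y_B = C_B/C_{A0} = 0.0268.

0.0268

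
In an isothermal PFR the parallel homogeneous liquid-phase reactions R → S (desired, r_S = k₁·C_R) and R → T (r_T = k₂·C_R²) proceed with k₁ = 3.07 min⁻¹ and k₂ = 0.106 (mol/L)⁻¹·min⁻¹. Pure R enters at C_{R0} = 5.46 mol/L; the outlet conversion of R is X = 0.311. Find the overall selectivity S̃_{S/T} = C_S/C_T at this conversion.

C_R = C_{R0}(1−X) = 3.762 mol/L.
Along a PFR/batch, dC_S/dC_R = −r_S/(r_S+r_T) = −k₁/(k₁+k₂·C_R).
Integrating from C_{R0} to C_R: C_S = (3.07/0.106)·ln[(3.07+0.106·5.46)/(3.07+0.106·3.76)] = 28.96·ln(3.649/3.469) = 1.465 mol/L.
C_T = (C_{R0}−C_R)−C_S = 0.2329 mol/L; S̃_{S/T} = 1.465/0.2329 = 6.29.

6.29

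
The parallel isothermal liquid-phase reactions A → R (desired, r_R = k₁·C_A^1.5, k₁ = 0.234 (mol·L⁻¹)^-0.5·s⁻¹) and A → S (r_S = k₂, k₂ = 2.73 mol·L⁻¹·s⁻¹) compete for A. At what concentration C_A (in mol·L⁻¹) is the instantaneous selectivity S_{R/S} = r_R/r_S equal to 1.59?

7.01 mol·L⁻¹

S_{R/S} = (k₁/k₂)·C_A^1.5 ⇒ C_A = (S·k₂/k₁)^(1/1.5).
= (1.59×2.73/0.234)^(0.6667) = (18.55)^(0.6667) = 7.01 mol·L⁻¹.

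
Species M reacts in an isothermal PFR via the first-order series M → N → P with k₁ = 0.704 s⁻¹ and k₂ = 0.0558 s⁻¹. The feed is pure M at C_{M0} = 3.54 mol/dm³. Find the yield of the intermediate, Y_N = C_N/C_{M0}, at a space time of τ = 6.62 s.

Solving the coupled first-order balances gives C_N(τ) = [k₁/(k₂−k₁)]·C_{M0}·(e^(−k₁τ) − e^(−k₂τ)).
e^(−k₁τ) = e^(−0.704×6.62) = e^(−4.660) = 0.009462; e^(−k₂τ) = e^(−0.3694) = 0.6912.
C_N = 0.704×3.54/(0.0558−0.704) × (0.009462−0.6912) = (-3.845)×(-0.6817) = 2.621 mol/dm³.
Y_N = C_N/C_{M0} = 2.621/3.54 = 0.740.

0.740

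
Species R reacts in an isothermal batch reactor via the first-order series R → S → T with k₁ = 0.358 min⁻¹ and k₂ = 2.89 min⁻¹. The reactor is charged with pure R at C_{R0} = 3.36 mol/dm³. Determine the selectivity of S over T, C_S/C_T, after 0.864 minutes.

Solving the coupled first-order balances gives C_S(t) = [k₁/(k₂−k₁)]·C_{R0}·(e^(−k₁t) − e^(−k₂t)).
e^(−k₁t) = e^(−0.358×0.864) = e^(−0.3093) = 0.7340; e^(−k₂t) = e^(−2.497) = 0.08233.
C_S = 0.358×3.36/(2.89−0.358) × (0.7340−0.08233) = 0.4751×0.6516 = 0.3096 mol/dm³.
C_R = C_{R0}e^(−k₁t) = 2.466 mol/dm³, so C_T = C_{R0}−C_R−C_S = 0.5844 mol/dm³; C_S/C_T = 0.530.

0.530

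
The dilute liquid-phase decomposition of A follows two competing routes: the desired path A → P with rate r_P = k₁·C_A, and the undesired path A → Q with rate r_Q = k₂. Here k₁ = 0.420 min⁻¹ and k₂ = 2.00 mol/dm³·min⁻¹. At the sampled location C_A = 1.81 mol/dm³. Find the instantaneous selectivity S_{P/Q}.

0.380

S_{P/Q} = r_P/r_Q = (k₁·C_A)/(k₂) = (k₁/k₂)·C_A.
= (0.420×1.810) / (2.00) = 0.7602/2.000 = 0.380.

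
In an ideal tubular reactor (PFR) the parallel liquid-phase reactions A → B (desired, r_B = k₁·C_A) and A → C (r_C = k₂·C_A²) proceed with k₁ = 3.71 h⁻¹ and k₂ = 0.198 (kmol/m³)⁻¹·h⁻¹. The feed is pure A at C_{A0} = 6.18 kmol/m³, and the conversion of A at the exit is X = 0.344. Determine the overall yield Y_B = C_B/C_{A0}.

C_A = C_{A0}(1−X) = 4.054 kmol/m³.
Along a PFR/batch, dC_B/dC_A = −r_B/(r_B+r_C) = −k₁/(k₁+k₂·C_A).
Integrating from C_{A0} to C_A: C_B = (3.71/0.198)·ln[(3.71+0.198·6.18)/(3.71+0.198·4.05)] = 18.74·ln(4.934/4.513) = 1.671 kmol/m³.
Y_B = C_B/C_{A0} = 1.671/6.18 = 0.270.

0.270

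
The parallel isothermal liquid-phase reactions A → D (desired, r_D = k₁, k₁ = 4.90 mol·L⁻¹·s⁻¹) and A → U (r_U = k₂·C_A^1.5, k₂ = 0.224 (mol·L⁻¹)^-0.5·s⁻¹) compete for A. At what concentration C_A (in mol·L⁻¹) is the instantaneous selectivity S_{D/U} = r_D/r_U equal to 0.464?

S_{D/U} = (k₁/k₂)·C_A^-1.5 ⇒ C_A = (S·k₂/k₁)^(1/(-1.5)).
= (0.464×0.224/4.90)^(-0.6667) = (0.02121)^(-0.6667) = 13.1 mol·L⁻¹.

13.1 mol·L⁻¹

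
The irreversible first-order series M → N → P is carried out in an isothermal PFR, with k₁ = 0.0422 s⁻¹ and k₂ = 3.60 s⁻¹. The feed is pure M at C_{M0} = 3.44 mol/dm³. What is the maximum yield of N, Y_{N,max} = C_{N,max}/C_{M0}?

0.0111

At the optimum, C_{N,max}/C_{M0} = (k₁/k₂)^[k₂/(k₂−k₁)].
= (0.0422/3.60)^(3.60/(3.60−0.0422)) = (0.01172)^(1.012) = 0.01112.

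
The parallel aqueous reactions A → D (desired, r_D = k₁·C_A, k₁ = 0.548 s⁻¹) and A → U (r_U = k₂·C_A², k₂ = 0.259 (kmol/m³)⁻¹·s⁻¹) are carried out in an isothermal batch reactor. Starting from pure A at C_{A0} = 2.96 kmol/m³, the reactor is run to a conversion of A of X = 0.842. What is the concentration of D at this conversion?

C_A = C_{A0}(1−X) = 0.4677 kmol/m³.
Along a PFR/batch, dC_D/dC_A = −r_D/(r_D+r_U) = −k₁/(k₁+k₂·C_A).
Integrating from C_{A0} to C_A: C_D = (0.548/0.259)·ln[(0.548+0.259·2.96)/(0.548+0.259·0.468)] = 2.116·ln(1.315/0.6691) = 1.429 kmol/m³.

1.43 kmol/m³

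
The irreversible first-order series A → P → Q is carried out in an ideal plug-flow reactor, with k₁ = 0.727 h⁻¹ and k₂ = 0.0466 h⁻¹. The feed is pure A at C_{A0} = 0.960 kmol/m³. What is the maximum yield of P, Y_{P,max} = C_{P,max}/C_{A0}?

Evaluating C_P at τ_opt = ln(k₂/k₁)/(k₂−k₁) gives C_{P,max}/C_{A0} = (k₁/k₂)^[k₂/(k₂−k₁)].
= (0.727/0.0466)^(0.0466/(0.0466−0.727)) = (15.60)^(-0.06849) = 0.8285.

0.828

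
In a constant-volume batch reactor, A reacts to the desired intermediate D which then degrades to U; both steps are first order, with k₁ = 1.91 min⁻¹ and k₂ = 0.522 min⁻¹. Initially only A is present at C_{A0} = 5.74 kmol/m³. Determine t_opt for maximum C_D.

The intermediate peaks when r₁ = r₂, i.e. k₁e^(−k₁t) = k₂e^(−k₂t), giving t_opt = ln(k₂/k₁)/(k₂−k₁).
= ln(0.522/1.91)/(0.522−1.91) = ln(0.2733)/-1.388 = -1.297/-1.388 = 0.935 min.

0.935 min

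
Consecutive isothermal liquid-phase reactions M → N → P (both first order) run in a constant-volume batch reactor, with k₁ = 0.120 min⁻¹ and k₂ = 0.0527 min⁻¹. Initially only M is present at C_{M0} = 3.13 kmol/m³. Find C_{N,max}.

1.64 kmol/m³

Evaluating C_N at t_opt = ln(k₂/k₁)/(k₂−k₁) gives C_{N,max}/C_{M0} = (k₁/k₂)^[k₂/(k₂−k₁)].
= (0.120/0.0527)^(0.0527/(0.0527−0.120)) = (2.277)^(-0.7831) = 0.5250.
C_{N,max} = 0.5250×3.13 = 1.64 kmol/m³.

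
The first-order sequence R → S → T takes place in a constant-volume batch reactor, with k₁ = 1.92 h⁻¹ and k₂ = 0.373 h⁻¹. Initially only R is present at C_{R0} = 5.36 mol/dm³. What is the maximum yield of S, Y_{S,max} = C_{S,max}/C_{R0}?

Evaluating C_S at t_opt = ln(k₂/k₁)/(k₂−k₁) gives C_{S,max}/C_{R0} = (k₁/k₂)^[k₂/(k₂−k₁)].
= (1.92/0.373)^(0.373/(0.373−1.92)) = (5.147)^(-0.2411) = 0.6736.

0.674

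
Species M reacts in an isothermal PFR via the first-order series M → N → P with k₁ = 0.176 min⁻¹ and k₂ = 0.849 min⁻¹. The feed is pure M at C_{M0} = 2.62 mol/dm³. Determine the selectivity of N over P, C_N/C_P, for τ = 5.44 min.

For first-order series with pure M initially, C_N(τ) = k₁C_{M0}/(k₂−k₁)·(e^(−k₁τ) − e^(−k₂τ)).
e^(−k₁τ) = e^(−0.176×5.44) = e^(−0.9574) = 0.3839; e^(−k₂τ) = e^(−4.619) = 0.009867.
C_N = 0.176×2.62/(0.849−0.176) × (0.3839−0.009867) = 0.6852×0.3740 = 0.2563 mol/dm³.
C_M = C_{M0}e^(−k₁τ) = 1.006 mol/dm³, so C_P = C_{M0}−C_M−C_N = 1.358 mol/dm³; C_N/C_P = 0.189.

0.189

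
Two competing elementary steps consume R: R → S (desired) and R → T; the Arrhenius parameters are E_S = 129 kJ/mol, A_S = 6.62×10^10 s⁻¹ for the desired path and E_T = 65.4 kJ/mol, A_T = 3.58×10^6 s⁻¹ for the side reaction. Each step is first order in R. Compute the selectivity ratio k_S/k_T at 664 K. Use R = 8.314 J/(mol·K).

0.183

Since both paths have the same order in R, the concentration cancels and S_{S/T} = k_S/k_T = (A_S/A_T)·exp[(E_T−E_S)/(RT)].
(E_T−E_S)/(RT) = (65.4−129)×10³/(8.314×664) = -63600/5520 = -11.52.
k_S/k_T = (6.62×10^10/3.58×10^6)·exp(-11.52) = 18492 × 9.923×10^-6 = 0.183.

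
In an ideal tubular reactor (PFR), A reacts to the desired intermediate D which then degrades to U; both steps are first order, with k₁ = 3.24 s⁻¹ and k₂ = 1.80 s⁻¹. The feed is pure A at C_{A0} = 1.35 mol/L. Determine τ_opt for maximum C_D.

0.408 s

For first-order series the maximum of C_D occurs at τ_opt = ln(k₂/k₁)/(k₂−k₁).
= ln(1.80/3.24)/(1.80−3.24) = ln(0.5556)/-1.440 = -0.5878/-1.440 = 0.408 s.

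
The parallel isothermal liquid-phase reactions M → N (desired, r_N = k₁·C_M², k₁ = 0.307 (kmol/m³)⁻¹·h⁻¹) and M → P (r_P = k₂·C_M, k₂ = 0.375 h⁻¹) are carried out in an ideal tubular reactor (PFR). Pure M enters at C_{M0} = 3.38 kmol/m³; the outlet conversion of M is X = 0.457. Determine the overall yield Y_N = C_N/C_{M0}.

0.309

C_M = C_{M0}(1−X) = 1.835 kmol/m³.
Along a PFR/batch, dC_P/dC_M = −r_P/(r_N+r_P) = −k₂/(k₂+k₁·C_M).
Integrating from C_{M0} to C_M: C_P = (0.375/0.307)·ln[(0.375+0.307·3.38)/(0.375+0.307·1.84)] = 1.221·ln(1.413/0.9384) = 0.4996 kmol/m³.
Then C_N = (C_{M0}−C_M) − C_P = 1.545 − 0.4996 = 1.045 kmol/m³.
Y_N = C_N/C_{M0} = 1.045/3.38 = 0.309.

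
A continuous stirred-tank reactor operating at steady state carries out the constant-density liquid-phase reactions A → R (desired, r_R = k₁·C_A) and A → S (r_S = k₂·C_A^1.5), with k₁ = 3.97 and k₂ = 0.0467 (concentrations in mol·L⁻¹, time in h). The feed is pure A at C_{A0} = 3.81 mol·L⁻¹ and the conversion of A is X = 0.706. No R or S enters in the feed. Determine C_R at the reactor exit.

2.66 mol·L⁻¹

Exit C_A = C_{A0}(1−X) = 3.81×0.294 = 1.120 mol·L⁻¹.
Rates in a CSTR are evaluated at the outlet concentration: r_R = 3.97×1.120 = 4.447, r_S = 0.0467×1.120^1.5 = 0.05536.
Fraction of consumed A going to R: r_R/(r_R+r_S) = 0.9877.
C_R = 0.9877·C_{A0}·X = 0.9877×3.81×0.706 = 2.66 mol·L⁻¹.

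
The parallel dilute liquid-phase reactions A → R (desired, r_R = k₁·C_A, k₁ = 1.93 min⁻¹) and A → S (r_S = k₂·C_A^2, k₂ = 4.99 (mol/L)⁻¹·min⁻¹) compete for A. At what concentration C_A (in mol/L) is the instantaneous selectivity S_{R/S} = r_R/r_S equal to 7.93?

S_{R/S} = (k₁/k₂)·C_A⁻¹ ⇒ C_A = (S·k₂/k₁)^(-1).
= (7.93×4.99/1.93)^(-1) = (20.50)^(-1) = 0.0488 mol/L.

0.0488 mol/L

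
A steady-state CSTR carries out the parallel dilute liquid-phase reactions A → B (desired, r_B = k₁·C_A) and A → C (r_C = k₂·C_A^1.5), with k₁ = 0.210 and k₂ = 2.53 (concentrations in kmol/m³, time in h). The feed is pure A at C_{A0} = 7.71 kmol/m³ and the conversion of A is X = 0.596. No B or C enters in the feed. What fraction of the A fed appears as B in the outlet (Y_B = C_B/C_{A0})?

Exit C_A = C_{A0}(1−X) = 7.71×0.404 = 3.115 kmol/m³.
In a CSTR the entire volume is at exit conditions, so r_B = 0.210×3.115 = 0.6541 and r_C = 2.53×3.115^1.5 = 13.91.
Fraction of consumed A going to B: r_B/(r_B+r_C) = 0.04492.
C_B = 0.04492·C_{A0}·X = 0.04492×7.71×0.596 = 0.206 kmol/m³; Y_B = C_B/C_{A0} = 0.0268.

0.0268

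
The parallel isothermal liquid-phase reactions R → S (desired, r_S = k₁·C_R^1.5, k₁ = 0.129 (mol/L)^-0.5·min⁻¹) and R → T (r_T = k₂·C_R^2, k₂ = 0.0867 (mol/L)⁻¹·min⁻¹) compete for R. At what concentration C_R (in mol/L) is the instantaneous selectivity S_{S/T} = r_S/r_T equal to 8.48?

0.0308 mol/L

S_{S/T} = (k₁/k₂)·C_R^-0.5 ⇒ C_R = (S·k₂/k₁)^(-2).
= (8.48×0.0867/0.129)^(-2) = (5.699)^(-2) = 0.0308 mol/L.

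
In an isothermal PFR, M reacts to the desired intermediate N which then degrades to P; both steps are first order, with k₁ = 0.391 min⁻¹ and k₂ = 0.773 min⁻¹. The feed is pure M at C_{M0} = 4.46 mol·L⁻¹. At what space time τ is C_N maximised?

1.78 min

The intermediate peaks when r₁ = r₂, i.e. k₁e^(−k₁τ) = k₂e^(−k₂τ), giving τ_opt = ln(k₂/k₁)/(k₂−k₁).
= ln(0.773/0.391)/(0.773−0.391) = ln(1.977)/0.3820 = 0.6816/0.3820 = 1.78 min.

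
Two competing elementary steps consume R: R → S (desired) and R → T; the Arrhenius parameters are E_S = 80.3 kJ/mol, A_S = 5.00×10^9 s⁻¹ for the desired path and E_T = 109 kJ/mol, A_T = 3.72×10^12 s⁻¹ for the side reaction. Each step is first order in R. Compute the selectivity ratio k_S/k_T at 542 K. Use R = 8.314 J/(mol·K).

0.784

With equal orders, S_{S/T} = k_S/k_T = (A_S/A_T)·exp[(E_T−E_S)/(RT)].
(E_T−E_S)/(RT) = (109−80.3)×10³/(8.314×542) = 28700/4506 = 6.369.
k_S/k_T = (5.00×10^9/3.72×10^12)·exp(6.369) = 0.001344 × 583.5 = 0.784.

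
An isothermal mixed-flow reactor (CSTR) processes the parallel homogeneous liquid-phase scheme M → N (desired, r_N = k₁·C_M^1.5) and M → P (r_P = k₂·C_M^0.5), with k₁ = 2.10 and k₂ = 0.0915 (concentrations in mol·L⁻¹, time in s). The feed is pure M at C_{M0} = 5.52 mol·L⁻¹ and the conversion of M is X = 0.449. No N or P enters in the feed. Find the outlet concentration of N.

Exit C_M = C_{M0}(1−X) = 5.52×0.551 = 3.042 mol·L⁻¹.
Rates in a CSTR are evaluated at the outlet concentration: r_N = 2.10×3.042^1.5 = 11.14, r_P = 0.0915×3.042^0.5 = 0.1596.
Fraction of consumed M going to N: r_N/(r_N+r_P) = 0.9859.
C_N = 0.9859·C_{M0}·X = 0.9859×5.52×0.449 = 2.44 mol·L⁻¹.

2.44 mol·L⁻¹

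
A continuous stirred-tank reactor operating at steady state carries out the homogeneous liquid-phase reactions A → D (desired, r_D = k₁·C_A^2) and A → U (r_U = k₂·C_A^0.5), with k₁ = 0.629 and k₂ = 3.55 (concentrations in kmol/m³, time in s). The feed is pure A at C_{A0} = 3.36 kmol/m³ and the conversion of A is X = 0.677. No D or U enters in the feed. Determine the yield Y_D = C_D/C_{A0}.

0.113

Exit C_A = C_{A0}(1−X) = 3.36×0.323 = 1.085 kmol/m³.
A CSTR operates uniformly at the exit composition, giving r_D = 0.7409 and r_U = 3.698 (each k·C_A^n at C_A = 1.085).
Fraction of consumed A going to D: r_D/(r_D+r_U) = 0.1669.
C_D = 0.1669·C_{A0}·X = 0.1669×3.36×0.677 = 0.380 kmol/m³; Y_D = C_D/C_{A0} = 0.113.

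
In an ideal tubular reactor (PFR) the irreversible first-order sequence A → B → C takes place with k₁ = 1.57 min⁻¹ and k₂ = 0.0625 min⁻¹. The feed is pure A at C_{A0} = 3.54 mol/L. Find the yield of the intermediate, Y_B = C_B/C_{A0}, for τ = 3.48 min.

For first-order series with pure A initially, C_B(τ) = k₁C_{A0}/(k₂−k₁)·(e^(−k₁τ) − e^(−k₂τ)).
e^(−k₁τ) = e^(−1.57×3.48) = e^(−5.464) = 0.004238; e^(−k₂τ) = e^(−0.2175) = 0.8045.
C_B = 1.57×3.54/(0.0625−1.57) × (0.004238−0.8045) = (-3.687)×(-0.8003) = 2.950 mol/L.
Y_B = C_B/C_{A0} = 2.950/3.54 = 0.833.

0.833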